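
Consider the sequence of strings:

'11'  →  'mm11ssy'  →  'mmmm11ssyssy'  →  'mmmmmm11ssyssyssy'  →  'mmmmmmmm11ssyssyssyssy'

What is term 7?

mmmmmmmmmmmm11ssyssyssyssyssyssy

s(k+1) = mm·s(k)·ssy, so each term gains mm as a prefix and ssy as a suffix.
From mmmmmmmm11ssyssyssyssy, 2 further steps: mmmmmmmm11ssyssyssyssy → mmmmmmmmmm11ssyssyssyssyssy → (answer).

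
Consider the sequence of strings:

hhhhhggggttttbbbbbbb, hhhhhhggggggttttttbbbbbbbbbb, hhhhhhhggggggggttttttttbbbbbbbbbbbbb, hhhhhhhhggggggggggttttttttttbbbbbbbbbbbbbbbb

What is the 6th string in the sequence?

hhhhhhhhhhggggggggggggggttttttttttttttbbbbbbbbbbbbbbbbbbbbbb

Reading off run lengths: h runs 5, 6, 7, 8; g runs 4, 6, 8, 10; t runs 4, 6, 8, 10; b runs 7, 10, 13, 16 — each is linear in n, where the shown terms are n = 2, 3, 4, 5.
At n = 7 the blocks have lengths 10, 14, 14, 22.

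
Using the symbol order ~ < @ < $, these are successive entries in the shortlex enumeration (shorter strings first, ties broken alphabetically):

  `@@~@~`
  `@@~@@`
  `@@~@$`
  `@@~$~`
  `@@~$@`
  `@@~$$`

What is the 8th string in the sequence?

Advancing 2 positions from @@~$$ through @@~$$ → @@@~~ reaches term 8.

@@@~@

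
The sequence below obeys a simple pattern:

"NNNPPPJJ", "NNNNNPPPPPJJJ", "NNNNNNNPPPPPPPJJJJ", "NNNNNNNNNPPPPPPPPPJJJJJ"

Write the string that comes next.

Term n consists of 2n-1 N's, followed by 2n-1 P's, followed by n J's, where the shown terms are n = 2, 3, 4, 5.
For the next term, n = 6, so the run lengths are 11, 11, 6.

NNNNNNNNNNNPPPPPPPPPPPJJJJJJ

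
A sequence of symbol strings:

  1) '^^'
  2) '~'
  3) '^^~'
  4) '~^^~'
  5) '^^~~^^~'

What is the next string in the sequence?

From term 3 onward, concatenate the second-to-last term with the last: ^^·~ = ^^~, ~·^^~ = ~^^~, …
Continuing: ~^^~ · ^^~~^^~ gives term 6.

~^^~^^~~^^~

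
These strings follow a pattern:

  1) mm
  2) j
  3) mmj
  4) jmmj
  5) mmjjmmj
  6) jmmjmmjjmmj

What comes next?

This is a Fibonacci-style word recurrence s(k) = s(k−2)·s(k−1): e.g. mm·j = mmj.
So term 7 is mmjjmmj·jmmjmmjjmmj.

mmjjmmjjmmjmmjjmmj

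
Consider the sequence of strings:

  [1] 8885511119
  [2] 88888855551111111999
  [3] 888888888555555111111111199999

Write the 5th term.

88888888888888855555555551111111111111111999999999

Term n consists of 3n 8's, followed by 2n 5's, followed by 3n+1 1's, followed by 2n-1 9's (n = 1, 2, …).
Setting n = 5 gives 15, 10, 16, 9 characters in each block.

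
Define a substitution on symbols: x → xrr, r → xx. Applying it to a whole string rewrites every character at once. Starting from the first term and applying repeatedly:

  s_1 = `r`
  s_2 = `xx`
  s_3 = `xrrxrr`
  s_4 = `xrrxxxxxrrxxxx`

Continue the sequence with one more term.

xrrxxxxxrrxrrxrrxrrxrrxxxxxrrxrrxrrxrr

φ(xrrxxxxxrrxxxx) expands symbol-by-symbol to xrr xx xx xrr xrr xrr xrr xrr xx xx xrr xrr xrr xrr; joining the 14 pieces gives the next term.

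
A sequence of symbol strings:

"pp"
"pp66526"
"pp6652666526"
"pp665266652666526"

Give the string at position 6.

pp6652666526665266652666526

Every step adds 66526 to the end: s(k+1) = s(k)·66526.
From pp665266652666526, 2 further steps: pp665266652666526 → pp66526665266652666526 → (answer).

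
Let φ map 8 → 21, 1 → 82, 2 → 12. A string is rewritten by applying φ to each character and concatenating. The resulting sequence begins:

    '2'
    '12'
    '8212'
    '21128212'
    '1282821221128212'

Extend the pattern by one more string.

82122112211282121282821221128212

Applying the rule to each of the 16 symbols of 1282821221128212 gives the pieces 82 12 21 12 21 12 82 12 12 82 82 12 21 12 82 12, which concatenate to the answer.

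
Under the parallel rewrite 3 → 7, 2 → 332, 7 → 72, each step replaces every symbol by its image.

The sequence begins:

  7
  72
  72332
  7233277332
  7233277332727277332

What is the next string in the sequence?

72332773327272773327233272332727277332

φ(7233277332727277332) expands symbol-by-symbol to 72 332 7 7 332 72 72 7 7 332 72 332 72 332 72 72 7 7 332; joining the 19 pieces gives the next term.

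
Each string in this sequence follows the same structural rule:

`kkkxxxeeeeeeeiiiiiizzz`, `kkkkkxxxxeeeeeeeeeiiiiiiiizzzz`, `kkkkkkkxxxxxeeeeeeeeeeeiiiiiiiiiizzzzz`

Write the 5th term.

kkkkkkkkkkkxxxxxxxeeeeeeeeeeeeeeeiiiiiiiiiiiiiizzzzzzz

Each string has the form k^{2n-1} x^{n+1} e^{2n+3} i^{2n+2} z^{n+1}, where the shown terms are n = 2, 3, 4.
At n = 6 the blocks have lengths 11, 7, 15, 14, 7.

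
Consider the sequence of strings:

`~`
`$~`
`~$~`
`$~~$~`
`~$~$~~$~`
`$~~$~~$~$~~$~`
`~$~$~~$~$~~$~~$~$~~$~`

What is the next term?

From term 3 onward, concatenate the second-to-last term with the last: ~·$~ = ~$~, $~·~$~ = $~~$~, …
So term 8 is $~~$~~$~$~~$~·~$~$~~$~$~~$~~$~$~~$~.

$~~$~~$~$~~$~~$~$~~$~$~~$~~$~$~~$~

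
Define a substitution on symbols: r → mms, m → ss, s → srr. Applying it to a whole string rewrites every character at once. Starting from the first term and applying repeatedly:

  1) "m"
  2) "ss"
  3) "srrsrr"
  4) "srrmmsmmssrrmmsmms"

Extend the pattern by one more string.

Rewriting the 18 symbols of srrmmsmmssrrmmsmms one by one yields srr mms mms ss ss srr ss ss srr srr mms mms ss ss srr ss ss srr; concatenated:

srrmmsmmssssssrrsssssrrsrrmmsmmssssssrrsssssrr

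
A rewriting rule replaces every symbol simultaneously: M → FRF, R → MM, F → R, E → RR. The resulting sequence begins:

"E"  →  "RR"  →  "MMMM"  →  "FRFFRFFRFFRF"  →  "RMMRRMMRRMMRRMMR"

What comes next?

Replace each of the 16 characters of RMMRRMMRRMMRRMMR in place — MM FRF FRF MM MM FRF FRF MM MM FRF FRF MM MM FRF FRF MM — and concatenate.

MMFRFFRFMMMMFRFFRFMMMMFRFFRFMMMMFRFFRFMM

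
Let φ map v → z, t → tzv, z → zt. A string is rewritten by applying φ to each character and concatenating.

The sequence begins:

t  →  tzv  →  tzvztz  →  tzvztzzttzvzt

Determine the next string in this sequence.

Applying the rule to each of the 13 symbols of tzvztzzttzvzt gives the pieces tzv zt z zt tzv zt zt tzv tzv zt z zt tzv, which concatenate to the answer.

tzvztzzttzvztzttzvtzvztzzttzv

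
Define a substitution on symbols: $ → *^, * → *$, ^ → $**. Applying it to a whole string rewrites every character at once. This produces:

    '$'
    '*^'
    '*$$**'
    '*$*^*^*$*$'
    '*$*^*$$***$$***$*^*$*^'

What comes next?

φ(*$*^*$$***$$***$*^*$*^) expands symbol-by-symbol to *$ *^ *$ $** *$ *^ *^ *$ *$ *$ *^ *^ *$ *$ *$ *^ *$ $** *$ *^ *$ $**; joining the 22 pieces gives the next term.

*$*^*$$***$*^*^*$*$*$*^*^*$*$*$*^*$$***$*^*$$**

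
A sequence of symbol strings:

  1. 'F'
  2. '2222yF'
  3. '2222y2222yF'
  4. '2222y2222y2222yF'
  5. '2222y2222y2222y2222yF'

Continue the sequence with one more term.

2222y2222y2222y2222y2222yF

Each term is the previous one with 2222y prepended.
One more step from 2222y2222y2222y2222yF gives the answer.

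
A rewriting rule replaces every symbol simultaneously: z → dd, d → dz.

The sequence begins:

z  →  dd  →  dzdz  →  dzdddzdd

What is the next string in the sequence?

Expanding dzdddzdd: d→dz, z→dd, d→dz, d→dz, d→dz, z→dd, d→dz, d→dz. Concatenated: dz dd dz dz dz dd dz dz.

dzdddzdzdzdddzdz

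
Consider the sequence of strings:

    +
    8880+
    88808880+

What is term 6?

88808880888088808880+

The strings grow by a fixed prefix 8880 each time.
From 88808880+, 3 further steps: 88808880+ → 888088808880+ → 8880888088808880+ → (answer).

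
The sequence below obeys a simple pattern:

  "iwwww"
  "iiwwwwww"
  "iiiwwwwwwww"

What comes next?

iiiiwwwwwwwwww

Term n consists of n-1 i's, followed by 2n w's, where the shown terms are n = 2, 3, 4.
At n = 5 the blocks have lengths 4, 10.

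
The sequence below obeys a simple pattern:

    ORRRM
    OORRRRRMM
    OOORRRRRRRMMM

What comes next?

OOOORRRRRRRRRMMMM

The n-th term is n O's then 2n+1 R's then n M's (n = 1, 2, …).
At n = 4 the blocks have lengths 4, 9, 4.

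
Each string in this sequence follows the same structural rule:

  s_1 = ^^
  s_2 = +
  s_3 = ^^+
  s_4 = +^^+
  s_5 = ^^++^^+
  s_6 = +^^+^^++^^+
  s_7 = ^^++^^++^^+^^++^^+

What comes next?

+^^+^^++^^+^^++^^++^^+^^++^^+

From term 3 onward, concatenate the second-to-last term with the last: ^^·+ = ^^+, +·^^+ = +^^+, …
So term 8 is +^^+^^++^^+·^^++^^++^^+^^++^^+.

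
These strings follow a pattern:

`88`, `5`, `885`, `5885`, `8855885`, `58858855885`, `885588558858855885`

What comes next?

58858855885885588558858855885

This is a Fibonacci-style word recurrence s(k) = s(k−2)·s(k−1): e.g. 88·5 = 885.
So term 8 is 58858855885·885588558858855885.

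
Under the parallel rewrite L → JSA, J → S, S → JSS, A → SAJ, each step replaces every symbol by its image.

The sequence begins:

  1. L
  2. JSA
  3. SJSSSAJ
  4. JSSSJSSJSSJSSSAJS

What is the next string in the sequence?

Rewriting the 17 symbols of JSSSJSSJSSJSSSAJS one by one yields S JSS JSS JSS S JSS JSS S JSS JSS S JSS JSS JSS SAJ S JSS; concatenated:

SJSSJSSJSSSJSSJSSSJSSJSSSJSSJSSJSSSAJSJSS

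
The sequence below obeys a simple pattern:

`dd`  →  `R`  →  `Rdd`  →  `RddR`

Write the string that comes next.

This is a Fibonacci-style word recurrence s(k) = s(k−1)·s(k−2): e.g. R·dd = Rdd.
Continuing: RddR · Rdd gives term 5.

RddRRdd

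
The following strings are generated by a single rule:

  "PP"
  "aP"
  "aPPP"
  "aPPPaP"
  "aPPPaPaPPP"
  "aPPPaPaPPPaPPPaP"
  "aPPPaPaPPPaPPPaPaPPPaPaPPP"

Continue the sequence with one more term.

Each term (from the third on) is the previous term followed by the one before it: term 3 = aP·PP = aPPP.
So term 8 is aPPPaPaPPPaPPPaPaPPPaPaPPP·aPPPaPaPPPaPPPaP.

aPPPaPaPPPaPPPaPaPPPaPaPPPaPPPaPaPPPaPPPaP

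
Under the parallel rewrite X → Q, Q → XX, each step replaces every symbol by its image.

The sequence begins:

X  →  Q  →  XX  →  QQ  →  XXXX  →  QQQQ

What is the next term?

XXXXXXXX

Expanding QQQQ: Q→XX, Q→XX, Q→XX, Q→XX. Concatenated: XX XX XX XX.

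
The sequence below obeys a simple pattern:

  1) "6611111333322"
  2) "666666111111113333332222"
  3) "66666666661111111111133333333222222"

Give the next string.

Term n consists of 4n-2 6's, followed by 3n+2 1's, followed by 2n+2 3's, followed by 2n 2's (n = 1, 2, …).
At n = 4 the blocks have lengths 14, 14, 10, 8.

6666666666666611111111111111333333333322222222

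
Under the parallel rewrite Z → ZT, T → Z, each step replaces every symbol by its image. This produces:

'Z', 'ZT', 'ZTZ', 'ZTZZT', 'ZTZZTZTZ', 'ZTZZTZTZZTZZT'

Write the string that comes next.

φ(ZTZZTZTZZTZZT) expands symbol-by-symbol to ZT Z ZT ZT Z ZT Z ZT ZT Z ZT ZT Z; joining the 13 pieces gives the next term.

ZTZZTZTZZTZZTZTZZTZTZ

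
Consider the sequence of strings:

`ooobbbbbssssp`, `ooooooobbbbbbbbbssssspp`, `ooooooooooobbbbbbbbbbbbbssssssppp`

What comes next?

ooooooooooooooobbbbbbbbbbbbbbbbbssssssspppp

Each string has the form o^{4n-1} b^{4n+1} s^{n+3} p^{n} (n = 1, 2, …).
At n = 4 the blocks have lengths 15, 17, 7, 4.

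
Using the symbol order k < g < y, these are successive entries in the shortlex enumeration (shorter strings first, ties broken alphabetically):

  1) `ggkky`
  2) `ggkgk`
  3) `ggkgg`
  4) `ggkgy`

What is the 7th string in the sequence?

ggkyy

Stepping forward 3 times from ggkgy: ggkgy → ggkyk → ggkyg, then the target.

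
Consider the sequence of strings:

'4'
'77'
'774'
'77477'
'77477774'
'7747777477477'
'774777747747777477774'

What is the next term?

Each term (from the third on) is the previous term followed by the one before it: term 3 = 77·4 = 774.
Continuing: 774777747747777477774 · 7747777477477 gives term 8.

7747777477477774777747747777477477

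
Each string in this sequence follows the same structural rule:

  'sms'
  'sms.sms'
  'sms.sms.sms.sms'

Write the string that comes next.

sms.sms.sms.sms.sms.sms.sms.sms

s(k+1) = s(k)·.·s(k) — each term doubles the last with '.' between the halves.
So the next term is two copies of sms.sms.sms.sms with '.' between the halves.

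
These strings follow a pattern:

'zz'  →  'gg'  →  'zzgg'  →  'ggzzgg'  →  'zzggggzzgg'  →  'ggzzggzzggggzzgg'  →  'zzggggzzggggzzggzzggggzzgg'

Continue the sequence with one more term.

Each term (from the third on) is the two preceding terms concatenated in order: term 3 = zz·gg = zzgg.
Continuing: ggzzggzzggggzzgg · zzggggzzggggzzggzzggggzzgg gives term 8.

ggzzggzzggggzzggzzggggzzggggzzggzzggggzzgg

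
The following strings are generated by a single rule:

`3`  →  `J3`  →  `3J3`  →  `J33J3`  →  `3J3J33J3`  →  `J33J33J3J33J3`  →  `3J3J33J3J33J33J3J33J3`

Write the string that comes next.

J33J33J3J33J33J3J33J3J33J33J3J33J3

From term 3 onward, concatenate the second-to-last term with the last: 3·J3 = 3J3, J3·3J3 = J33J3, …
Continuing: J33J33J3J33J3 · 3J3J33J3J33J33J3J33J3 gives term 8.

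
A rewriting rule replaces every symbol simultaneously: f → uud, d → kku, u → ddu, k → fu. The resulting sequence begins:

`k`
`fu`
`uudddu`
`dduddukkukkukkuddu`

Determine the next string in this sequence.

kkukkuddukkukkuddufufuddufufuddufufuddukkukkuddu

φ(dduddukkukkukkuddu) expands symbol-by-symbol to kku kku ddu kku kku ddu fu fu ddu fu fu ddu fu fu ddu kku kku ddu; joining the 18 pieces gives the next term.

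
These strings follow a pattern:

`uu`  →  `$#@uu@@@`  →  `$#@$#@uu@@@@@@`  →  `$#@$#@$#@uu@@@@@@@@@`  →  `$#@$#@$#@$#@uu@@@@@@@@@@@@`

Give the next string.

s(k+1) = $#@·s(k)·@@@, so each term gains $#@ as a prefix and @@@ as a suffix.
Applying this once more to $#@$#@$#@$#@uu@@@@@@@@@@@@:

$#@$#@$#@$#@$#@uu@@@@@@@@@@@@@@@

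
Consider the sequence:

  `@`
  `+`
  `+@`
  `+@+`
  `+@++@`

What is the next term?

From term 3 onward, concatenate the last term with the second-to-last: +·@ = +@, +@·+ = +@+, …
The next term joins +@++@ and +@+.

+@++@+@+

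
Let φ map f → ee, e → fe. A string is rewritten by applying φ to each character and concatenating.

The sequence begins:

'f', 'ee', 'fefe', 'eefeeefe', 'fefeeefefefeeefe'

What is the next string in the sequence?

eefeeefefefeeefeeefeeefefefeeefe

Applying the rule to each of the 16 symbols of fefeeefefefeeefe gives the pieces ee fe ee fe fe fe ee fe ee fe ee fe fe fe ee fe, which concatenate to the answer.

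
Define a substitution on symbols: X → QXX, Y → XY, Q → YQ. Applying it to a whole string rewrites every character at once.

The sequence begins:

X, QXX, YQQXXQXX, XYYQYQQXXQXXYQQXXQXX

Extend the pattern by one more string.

QXXXYXYYQXYYQYQQXXQXXYQQXXQXXXYYQYQQXXQXXYQQXXQXX

Replace each of the 20 characters of XYYQYQQXXQXXYQQXXQXX in place — QXX XY XY YQ XY YQ YQ QXX QXX YQ QXX QXX XY YQ YQ QXX QXX YQ QXX QXX — and concatenate.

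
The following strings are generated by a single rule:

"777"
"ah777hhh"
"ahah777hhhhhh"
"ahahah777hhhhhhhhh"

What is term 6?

ahahahahah777hhhhhhhhhhhhhhh

s(k+1) = ah·s(k)·hhh, so each term gains ah as a prefix and hhh as a suffix.
From ahahah777hhhhhhhhh, 2 further steps: ahahah777hhhhhhhhh → ahahahah777hhhhhhhhhhhh → (answer).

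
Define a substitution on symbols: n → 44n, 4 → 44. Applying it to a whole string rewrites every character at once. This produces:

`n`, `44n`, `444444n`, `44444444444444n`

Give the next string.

Rewriting the 15 symbols of 44444444444444n one by one yields 44 44 44 44 44 44 44 44 44 44 44 44 44 44 44n; concatenated:

444444444444444444444444444444n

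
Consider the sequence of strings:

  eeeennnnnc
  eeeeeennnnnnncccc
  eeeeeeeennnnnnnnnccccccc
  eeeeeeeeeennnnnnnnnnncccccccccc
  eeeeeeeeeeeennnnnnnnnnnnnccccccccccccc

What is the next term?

Each string has the form e^{2n+2} n^{2n+3} c^{3n-2} (n = 1, 2, …).
At n = 6 the blocks have lengths 14, 15, 16.

eeeeeeeeeeeeeennnnnnnnnnnnnnncccccccccccccccc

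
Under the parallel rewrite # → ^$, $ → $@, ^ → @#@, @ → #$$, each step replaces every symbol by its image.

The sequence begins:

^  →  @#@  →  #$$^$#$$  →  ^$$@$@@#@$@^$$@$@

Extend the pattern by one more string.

@#@$@$@#$$$@#$$#$$^$#$$$@#$$@#@$@$@#$$$@#$$

φ(^$$@$@@#@$@^$$@$@) expands symbol-by-symbol to @#@ $@ $@ #$$ $@ #$$ #$$ ^$ #$$ $@ #$$ @#@ $@ $@ #$$ $@ #$$; joining the 17 pieces gives the next term.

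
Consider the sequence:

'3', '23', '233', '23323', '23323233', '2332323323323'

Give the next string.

From term 3 onward, concatenate the last term with the second-to-last: 23·3 = 233, 233·23 = 23323, …
Continuing: 2332323323323 · 23323233 gives term 7.

233232332332323323233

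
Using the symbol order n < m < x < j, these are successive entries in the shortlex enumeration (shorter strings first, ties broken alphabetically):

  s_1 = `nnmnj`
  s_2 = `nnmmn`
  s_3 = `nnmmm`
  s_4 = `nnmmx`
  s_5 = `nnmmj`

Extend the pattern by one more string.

nnmxn

Treat nnmmj as a base-4 numeral over the given alphabet and add one, carrying through any trailing j's.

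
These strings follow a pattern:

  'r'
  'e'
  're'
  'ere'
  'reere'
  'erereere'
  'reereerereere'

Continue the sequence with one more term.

erereerereereerereere

From term 3 onward, concatenate the second-to-last term with the last: r·e = re, e·re = ere, …
So term 8 is erereere·reereerereere.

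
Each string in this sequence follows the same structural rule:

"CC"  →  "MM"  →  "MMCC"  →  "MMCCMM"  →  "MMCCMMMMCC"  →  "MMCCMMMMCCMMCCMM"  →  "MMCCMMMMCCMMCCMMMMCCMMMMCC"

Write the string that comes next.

Each term (from the third on) is the previous term followed by the one before it: term 3 = MM·CC = MMCC.
So term 8 is MMCCMMMMCCMMCCMMMMCCMMMMCC·MMCCMMMMCCMMCCMM.

MMCCMMMMCCMMCCMMMMCCMMMMCCMMCCMMMMCCMMCCMM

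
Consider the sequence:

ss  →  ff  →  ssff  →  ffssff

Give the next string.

Each term (from the third on) is the two preceding terms concatenated in order: term 3 = ss·ff = ssff.
So term 5 is ssff·ffssff.

ssffffssff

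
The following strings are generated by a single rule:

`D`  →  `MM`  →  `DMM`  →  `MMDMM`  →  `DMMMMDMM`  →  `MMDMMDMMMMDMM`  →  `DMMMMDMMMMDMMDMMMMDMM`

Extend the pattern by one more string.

From term 3 onward, concatenate the second-to-last term with the last: D·MM = DMM, MM·DMM = MMDMM, …
So term 8 is MMDMMDMMMMDMM·DMMMMDMMMMDMMDMMMMDMM.

MMDMMDMMMMDMMDMMMMDMMMMDMMDMMMMDMM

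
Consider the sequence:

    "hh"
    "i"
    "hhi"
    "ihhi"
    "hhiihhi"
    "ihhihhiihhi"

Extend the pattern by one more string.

From term 3 onward, concatenate the second-to-last term with the last: hh·i = hhi, i·hhi = ihhi, …
So term 7 is hhiihhi·ihhihhiihhi.

hhiihhiihhihhiihhi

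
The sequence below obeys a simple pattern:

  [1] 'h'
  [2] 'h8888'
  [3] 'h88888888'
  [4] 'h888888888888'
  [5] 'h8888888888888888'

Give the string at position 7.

Each term is the previous one with 8888 appended.
From h8888888888888888, 2 further steps: h8888888888888888 → h88888888888888888888 → (answer).

h888888888888888888888888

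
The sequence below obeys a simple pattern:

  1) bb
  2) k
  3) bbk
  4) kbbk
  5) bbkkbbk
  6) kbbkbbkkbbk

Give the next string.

bbkkbbkkbbkbbkkbbk

Each term (from the third on) is the two preceding terms concatenated in order: term 3 = bb·k = bbk.
So term 7 is bbkkbbk·kbbkbbkkbbk.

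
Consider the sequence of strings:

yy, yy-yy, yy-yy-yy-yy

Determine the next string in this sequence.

yy-yy-yy-yy-yy-yy-yy-yy

Each string is two copies of the previous one joined by '-'.
One more doubling of yy-yy-yy-yy gives the answer.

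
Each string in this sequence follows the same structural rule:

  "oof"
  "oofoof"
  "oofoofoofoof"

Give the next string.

Every step duplicates the string.
Doubling oofoofoofoof:

oofoofoofoofoofoofoofoof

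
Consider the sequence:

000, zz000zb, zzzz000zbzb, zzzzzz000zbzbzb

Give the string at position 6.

Every step adds zz to the front and zb to the end of the previous string.
From zzzzzz000zbzbzb, 2 further steps: zzzzzz000zbzbzb → zzzzzzzz000zbzbzbzb → (answer).

zzzzzzzzzz000zbzbzbzbzb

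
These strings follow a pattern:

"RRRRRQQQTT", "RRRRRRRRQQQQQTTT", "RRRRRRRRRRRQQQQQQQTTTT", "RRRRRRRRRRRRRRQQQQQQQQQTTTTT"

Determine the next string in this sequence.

Reading off run lengths: R runs 5, 8, 11, 14; Q runs 3, 5, 7, 9; T runs 2, 3, 4, 5 — each is linear in n, where the shown terms are n = 2, 3, 4, 5.
Setting n = 6 gives 17, 11, 6 characters in each block.

RRRRRRRRRRRRRRRRRQQQQQQQQQQQTTTTTT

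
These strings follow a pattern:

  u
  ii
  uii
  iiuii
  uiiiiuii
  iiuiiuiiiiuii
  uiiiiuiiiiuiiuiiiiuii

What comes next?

This is a Fibonacci-style word recurrence s(k) = s(k−2)·s(k−1): e.g. u·ii = uii.
So term 8 is iiuiiuiiiiuii·uiiiiuiiiiuiiuiiiiuii.

iiuiiuiiiiuiiuiiiiuiiiiuiiuiiiiuii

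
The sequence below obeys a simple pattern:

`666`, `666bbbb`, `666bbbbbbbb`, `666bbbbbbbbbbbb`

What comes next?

666bbbbbbbbbbbbbbbb

Each term is the previous one with bbbb appended.
So the next term is 666bbbbbbbbbbbb·bbbb.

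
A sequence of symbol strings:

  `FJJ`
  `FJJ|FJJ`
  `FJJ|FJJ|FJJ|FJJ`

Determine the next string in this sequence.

FJJ|FJJ|FJJ|FJJ|FJJ|FJJ|FJJ|FJJ

s(k+1) = s(k)·|·s(k) — each term doubles the last with '|' between the halves.
So the next term is two copies of FJJ|FJJ|FJJ|FJJ with '|' between the halves.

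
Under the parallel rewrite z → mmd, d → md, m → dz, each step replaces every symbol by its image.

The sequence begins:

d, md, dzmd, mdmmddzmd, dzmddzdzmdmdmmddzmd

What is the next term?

mdmmddzmdmdmmdmdmmddzmddzmddzdzmdmdmmddzmd

Replace each of the 19 characters of dzmddzdzmdmdmmddzmd in place — md mmd dz md md mmd md mmd dz md dz md dz dz md md mmd dz md — and concatenate.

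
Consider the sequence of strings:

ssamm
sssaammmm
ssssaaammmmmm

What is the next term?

sssssaaaammmmmmmm

Term n consists of n+1 s's, followed by n a's, followed by 2n m's (n = 1, 2, …).
Setting n = 4 gives 5, 4, 8 characters in each block.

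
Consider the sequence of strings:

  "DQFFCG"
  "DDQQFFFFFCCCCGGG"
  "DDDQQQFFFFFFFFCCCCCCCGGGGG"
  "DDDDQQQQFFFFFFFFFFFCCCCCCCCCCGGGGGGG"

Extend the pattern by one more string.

Each string has the form D^{n} Q^{n} F^{3n-1} C^{3n-2} G^{2n-1} (n = 1, 2, …).
At n = 5 the blocks have lengths 5, 5, 14, 13, 9.

DDDDDQQQQQFFFFFFFFFFFFFFCCCCCCCCCCCCCGGGGGGGGG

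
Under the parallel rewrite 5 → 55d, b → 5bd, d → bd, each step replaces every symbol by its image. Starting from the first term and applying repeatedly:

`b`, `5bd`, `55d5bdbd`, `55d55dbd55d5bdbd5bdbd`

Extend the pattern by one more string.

Replace each of the 21 characters of 55d55dbd55d5bdbd5bdbd in place — 55d 55d bd 55d 55d bd 5bd bd 55d 55d bd 55d 5bd bd 5bd bd 55d 5bd bd 5bd bd — and concatenate.

55d55dbd55d55dbd5bdbd55d55dbd55d5bdbd5bdbd55d5bdbd5bdbd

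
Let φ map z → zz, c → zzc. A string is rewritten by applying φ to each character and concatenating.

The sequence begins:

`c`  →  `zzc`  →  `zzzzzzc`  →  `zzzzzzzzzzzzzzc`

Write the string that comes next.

zzzzzzzzzzzzzzzzzzzzzzzzzzzzzzc

Replace each of the 15 characters of zzzzzzzzzzzzzzc in place — zz zz zz zz zz zz zz zz zz zz zz zz zz zz zzc — and concatenate.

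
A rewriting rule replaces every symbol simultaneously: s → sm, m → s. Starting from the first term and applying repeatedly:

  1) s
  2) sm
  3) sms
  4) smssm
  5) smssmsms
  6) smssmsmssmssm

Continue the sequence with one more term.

Rewriting the 13 symbols of smssmsmssmssm one by one yields sm s sm sm s sm s sm sm s sm sm s; concatenated:

smssmsmssmssmsmssmsms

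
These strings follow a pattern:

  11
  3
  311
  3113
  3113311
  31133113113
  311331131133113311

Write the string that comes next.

Each term (from the third on) is the previous term followed by the one before it: term 3 = 3·11 = 311.
So term 8 is 311331131133113311·31133113113.

31133113113311331131133113113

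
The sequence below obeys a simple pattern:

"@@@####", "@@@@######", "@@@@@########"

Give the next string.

The n-th term is n+1 @'s then 2n #'s, where the shown terms are n = 2, 3, 4.
Setting n = 5 gives 6, 10 characters in each block.

@@@@@@##########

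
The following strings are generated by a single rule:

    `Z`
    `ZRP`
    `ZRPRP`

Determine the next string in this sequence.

Every step adds RP to the end: s(k+1) = s(k)·RP.
Applying this once more to ZRPRP:

ZRPRPRP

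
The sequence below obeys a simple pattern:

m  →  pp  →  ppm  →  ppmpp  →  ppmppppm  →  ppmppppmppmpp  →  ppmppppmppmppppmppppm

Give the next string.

ppmppppmppmppppmppppmppmppppmppmpp

Each term (from the third on) is the previous term followed by the one before it: term 3 = pp·m = ppm.
The next term joins ppmppppmppmppppmppppm and ppmppppmppmpp.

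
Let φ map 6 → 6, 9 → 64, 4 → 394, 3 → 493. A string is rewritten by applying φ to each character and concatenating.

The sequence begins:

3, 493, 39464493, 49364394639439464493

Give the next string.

Replace each of the 20 characters of 49364394639439464493 in place — 394 64 493 6 394 493 64 394 6 493 64 394 493 64 394 6 394 394 64 493 — and concatenate.

3946449363944936439464936439449364394639439464493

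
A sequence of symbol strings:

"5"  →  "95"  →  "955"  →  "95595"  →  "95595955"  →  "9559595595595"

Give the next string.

955959559559595595955

This is a Fibonacci-style word recurrence s(k) = s(k−1)·s(k−2): e.g. 95·5 = 955.
The next term joins 9559595595595 and 95595955.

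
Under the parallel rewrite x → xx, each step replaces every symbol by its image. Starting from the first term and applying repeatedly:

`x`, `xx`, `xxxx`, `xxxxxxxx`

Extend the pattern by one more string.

xxxxxxxxxxxxxxxx

Rewriting each symbol of xxxxxxxx: x→xx, x→xx, x→xx, x→xx, x→xx, x→xx, x→xx, x→xx, which concatenates to xx xx xx xx xx xx xx xx.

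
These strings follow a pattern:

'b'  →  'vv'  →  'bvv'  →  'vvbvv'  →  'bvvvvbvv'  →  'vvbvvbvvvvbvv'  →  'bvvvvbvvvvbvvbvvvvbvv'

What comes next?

vvbvvbvvvvbvvbvvvvbvvvvbvvbvvvvbvv

This is a Fibonacci-style word recurrence s(k) = s(k−2)·s(k−1): e.g. b·vv = bvv.
The next term joins vvbvvbvvvvbvv and bvvvvbvvvvbvvbvvvvbvv.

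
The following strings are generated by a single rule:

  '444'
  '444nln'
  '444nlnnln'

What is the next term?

The strings grow by a fixed suffix nln each time.
Applying this once more to 444nlnnln:

444nlnnlnnln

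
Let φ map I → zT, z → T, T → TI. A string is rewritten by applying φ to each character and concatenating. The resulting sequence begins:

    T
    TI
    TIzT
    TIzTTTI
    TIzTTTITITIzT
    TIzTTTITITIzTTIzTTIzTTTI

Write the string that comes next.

Rewriting the 24 symbols of TIzTTTITITIzTTIzTTIzTTTI one by one yields TI zT T TI TI TI zT TI zT TI zT T TI TI zT T TI TI zT T TI TI TI zT; concatenated:

TIzTTTITITIzTTIzTTIzTTTITIzTTTITIzTTTITITIzT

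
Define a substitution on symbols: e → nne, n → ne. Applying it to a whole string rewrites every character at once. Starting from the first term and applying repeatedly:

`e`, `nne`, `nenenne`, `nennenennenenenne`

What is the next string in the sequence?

nennenenennenennenenennenennenennenenenne

Applying the rule to each of the 17 symbols of nennenennenenenne gives the pieces ne nne ne ne nne ne nne ne ne nne ne nne ne nne ne ne nne, which concatenate to the answer.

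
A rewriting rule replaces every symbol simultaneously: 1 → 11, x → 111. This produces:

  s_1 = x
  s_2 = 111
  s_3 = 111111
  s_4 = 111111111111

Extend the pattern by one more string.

Rewriting each symbol of 111111111111: 1→11, 1→11, 1→11, 1→11, 1→11, 1→11, 1→11, 1→11, 1→11, 1→11, 1→11, 1→11, which concatenates to 11 11 11 11 11 11 11 11 11 11 11 11.

111111111111111111111111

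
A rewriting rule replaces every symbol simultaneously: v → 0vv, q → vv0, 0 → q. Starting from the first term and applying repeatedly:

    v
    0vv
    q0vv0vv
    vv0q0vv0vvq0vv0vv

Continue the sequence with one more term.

0vv0vvqvv0q0vv0vvq0vv0vvvv0q0vv0vvq0vv0vv

φ(vv0q0vv0vvq0vv0vv) expands symbol-by-symbol to 0vv 0vv q vv0 q 0vv 0vv q 0vv 0vv vv0 q 0vv 0vv q 0vv 0vv; joining the 17 pieces gives the next term.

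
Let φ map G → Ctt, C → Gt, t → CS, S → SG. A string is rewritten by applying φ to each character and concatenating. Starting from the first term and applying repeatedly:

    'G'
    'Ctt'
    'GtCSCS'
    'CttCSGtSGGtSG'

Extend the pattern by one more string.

Rewriting the 13 symbols of CttCSGtSGGtSG one by one yields Gt CS CS Gt SG Ctt CS SG Ctt Ctt CS SG Ctt; concatenated:

GtCSCSGtSGCttCSSGCttCttCSSGCtt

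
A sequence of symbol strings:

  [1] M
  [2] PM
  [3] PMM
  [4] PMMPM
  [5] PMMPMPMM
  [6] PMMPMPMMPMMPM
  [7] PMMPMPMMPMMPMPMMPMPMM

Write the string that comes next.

PMMPMPMMPMMPMPMMPMPMMPMMPMPMMPMMPM

From term 3 onward, concatenate the last term with the second-to-last: PM·M = PMM, PMM·PM = PMMPM, …
Continuing: PMMPMPMMPMMPMPMMPMPMM · PMMPMPMMPMMPM gives term 8.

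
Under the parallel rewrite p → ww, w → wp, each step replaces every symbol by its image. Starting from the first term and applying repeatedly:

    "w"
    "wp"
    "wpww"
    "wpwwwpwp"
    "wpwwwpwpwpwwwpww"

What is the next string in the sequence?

wpwwwpwpwpwwwpwwwpwwwpwpwpwwwpwp

Applying the rule to each of the 16 symbols of wpwwwpwpwpwwwpww gives the pieces wp ww wp wp wp ww wp ww wp ww wp wp wp ww wp wp, which concatenate to the answer.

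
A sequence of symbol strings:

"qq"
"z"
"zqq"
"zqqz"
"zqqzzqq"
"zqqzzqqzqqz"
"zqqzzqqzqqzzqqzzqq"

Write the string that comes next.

From term 3 onward, concatenate the last term with the second-to-last: z·qq = zqq, zqq·z = zqqz, …
Continuing: zqqzzqqzqqzzqqzzqq · zqqzzqqzqqz gives term 8.

zqqzzqqzqqzzqqzzqqzqqzzqqzqqz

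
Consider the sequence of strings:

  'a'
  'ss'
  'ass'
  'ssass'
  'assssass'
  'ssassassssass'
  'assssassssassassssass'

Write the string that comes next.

From term 3 onward, concatenate the second-to-last term with the last: a·ss = ass, ss·ass = ssass, …
So term 8 is ssassassssass·assssassssassassssass.

ssassassssassassssassssassassssass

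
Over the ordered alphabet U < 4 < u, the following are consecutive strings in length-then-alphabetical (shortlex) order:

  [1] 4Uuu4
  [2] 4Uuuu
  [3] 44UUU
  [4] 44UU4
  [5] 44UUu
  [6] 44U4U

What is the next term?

Find the rightmost character of 44U4U below u, bump it to the next letter, and reset everything to its right to U.

44U44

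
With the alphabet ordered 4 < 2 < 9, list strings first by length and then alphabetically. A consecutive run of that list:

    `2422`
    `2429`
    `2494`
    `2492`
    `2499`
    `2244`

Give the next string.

2242

The successor of 2244 increments the rightmost position that isn't already 9 and resets every position after it to 4.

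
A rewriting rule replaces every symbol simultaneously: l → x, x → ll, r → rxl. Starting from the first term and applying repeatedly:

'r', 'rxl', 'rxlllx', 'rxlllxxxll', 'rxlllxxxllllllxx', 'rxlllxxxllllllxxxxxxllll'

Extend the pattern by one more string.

Applying the rule to each of the 24 symbols of rxlllxxxllllllxxxxxxllll gives the pieces rxl ll x x x ll ll ll x x x x x x ll ll ll ll ll ll x x x x, which concatenate to the answer.

rxlllxxxllllllxxxxxxllllllllllllxxxx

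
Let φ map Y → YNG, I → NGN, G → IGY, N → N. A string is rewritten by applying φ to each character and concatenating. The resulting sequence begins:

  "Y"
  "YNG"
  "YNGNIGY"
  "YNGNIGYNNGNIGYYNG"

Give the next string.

Applying the rule to each of the 17 symbols of YNGNIGYNNGNIGYYNG gives the pieces YNG N IGY N NGN IGY YNG N N IGY N NGN IGY YNG YNG N IGY, which concatenate to the answer.

YNGNIGYNNGNIGYYNGNNIGYNNGNIGYYNGYNGNIGY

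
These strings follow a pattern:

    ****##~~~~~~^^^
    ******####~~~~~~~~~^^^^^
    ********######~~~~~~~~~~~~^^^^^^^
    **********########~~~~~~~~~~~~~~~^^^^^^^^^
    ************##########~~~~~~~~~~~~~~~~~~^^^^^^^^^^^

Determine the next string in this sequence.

Term n consists of 2n *'s, followed by 2n-2 #'s, followed by 3n ~'s, followed by 2n-1 ^'s, where the shown terms are n = 2, 3, 4, 5, 6.
For the next term, n = 7, so the run lengths are 14, 12, 21, 13.

**************############~~~~~~~~~~~~~~~~~~~~~^^^^^^^^^^^^^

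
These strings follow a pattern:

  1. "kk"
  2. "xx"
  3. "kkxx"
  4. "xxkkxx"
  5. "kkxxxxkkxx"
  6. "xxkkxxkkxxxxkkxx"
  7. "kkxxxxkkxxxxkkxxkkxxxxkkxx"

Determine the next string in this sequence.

Each term (from the third on) is the two preceding terms concatenated in order: term 3 = kk·xx = kkxx.
So term 8 is xxkkxxkkxxxxkkxx·kkxxxxkkxxxxkkxxkkxxxxkkxx.

xxkkxxkkxxxxkkxxkkxxxxkkxxxxkkxxkkxxxxkkxx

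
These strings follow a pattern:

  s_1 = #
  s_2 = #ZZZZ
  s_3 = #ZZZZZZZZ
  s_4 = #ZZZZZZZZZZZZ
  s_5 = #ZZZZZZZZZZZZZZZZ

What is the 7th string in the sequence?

#ZZZZZZZZZZZZZZZZZZZZZZZZ

Each term is the previous one with ZZZZ appended.
From #ZZZZZZZZZZZZZZZZ, 2 further steps: #ZZZZZZZZZZZZZZZZ → #ZZZZZZZZZZZZZZZZZZZZ → (answer).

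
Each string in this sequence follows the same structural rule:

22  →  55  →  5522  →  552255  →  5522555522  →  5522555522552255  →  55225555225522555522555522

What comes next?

This is a Fibonacci-style word recurrence s(k) = s(k−1)·s(k−2): e.g. 55·22 = 5522.
So term 8 is 55225555225522555522555522·5522555522552255.

552255552255225555225555225522555522552255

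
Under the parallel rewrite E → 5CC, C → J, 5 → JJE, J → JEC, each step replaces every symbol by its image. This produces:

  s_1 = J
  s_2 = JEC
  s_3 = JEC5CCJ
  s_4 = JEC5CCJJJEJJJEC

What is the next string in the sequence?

φ(JEC5CCJJJEJJJEC) expands symbol-by-symbol to JEC 5CC J JJE J J JEC JEC JEC 5CC JEC JEC JEC 5CC J; joining the 15 pieces gives the next term.

JEC5CCJJJEJJJECJECJEC5CCJECJECJEC5CCJ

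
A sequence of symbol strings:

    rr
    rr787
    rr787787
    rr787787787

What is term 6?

rr787787787787787

Every step adds 787 to the end: s(k+1) = s(k)·787.
From rr787787787, 2 further steps: rr787787787 → rr787787787787 → (answer).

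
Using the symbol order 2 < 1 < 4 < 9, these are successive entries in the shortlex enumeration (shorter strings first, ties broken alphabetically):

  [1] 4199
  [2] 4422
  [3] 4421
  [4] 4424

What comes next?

The successor of 4424 increments the rightmost position that isn't already 9 and resets every position after it to 2.

4429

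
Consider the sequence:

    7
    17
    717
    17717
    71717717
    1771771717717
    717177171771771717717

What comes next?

1771771717717717177171771771717717

Each term (from the third on) is the two preceding terms concatenated in order: term 3 = 7·17 = 717.
The next term joins 1771771717717 and 717177171771771717717.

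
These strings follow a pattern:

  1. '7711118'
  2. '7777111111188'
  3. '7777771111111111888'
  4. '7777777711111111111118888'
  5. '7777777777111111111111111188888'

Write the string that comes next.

Term n consists of 2n 7's, followed by 3n+1 1's, followed by n 8's (n = 1, 2, …).
Setting n = 6 gives 12, 19, 6 characters in each block.

7777777777771111111111111111111888888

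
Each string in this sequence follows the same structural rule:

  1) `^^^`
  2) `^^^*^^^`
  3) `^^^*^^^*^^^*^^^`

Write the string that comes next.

Each string is two copies of the previous one joined by '*'.
Doubling ^^^*^^^*^^^*^^^ with '*' between the halves:

^^^*^^^*^^^*^^^*^^^*^^^*^^^*^^^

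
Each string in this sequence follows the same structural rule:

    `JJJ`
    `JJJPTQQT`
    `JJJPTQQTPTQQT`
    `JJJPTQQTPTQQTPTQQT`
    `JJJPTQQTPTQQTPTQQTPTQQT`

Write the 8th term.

The strings grow by a fixed suffix PTQQT each time.
From JJJPTQQTPTQQTPTQQTPTQQT, 3 further steps: JJJPTQQTPTQQTPTQQTPTQQT → JJJPTQQTPTQQTPTQQTPTQQTPTQQT → JJJPTQQTPTQQTPTQQTPTQQTPTQQTPTQQT → (answer).

JJJPTQQTPTQQTPTQQTPTQQTPTQQTPTQQTPTQQT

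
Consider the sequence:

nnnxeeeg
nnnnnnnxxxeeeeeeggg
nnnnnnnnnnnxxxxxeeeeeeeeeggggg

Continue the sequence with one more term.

nnnnnnnnnnnnnnnxxxxxxxeeeeeeeeeeeeggggggg

Each string has the form n^{4n-1} x^{2n-1} e^{3n} g^{2n-1} (n = 1, 2, …).
For the next term, n = 4, so the run lengths are 15, 7, 12, 7.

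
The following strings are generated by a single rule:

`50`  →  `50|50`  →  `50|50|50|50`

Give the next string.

50|50|50|50|50|50|50|50

Each string is two copies of the previous one joined by '|'.
One more doubling of 50|50|50|50 gives the answer.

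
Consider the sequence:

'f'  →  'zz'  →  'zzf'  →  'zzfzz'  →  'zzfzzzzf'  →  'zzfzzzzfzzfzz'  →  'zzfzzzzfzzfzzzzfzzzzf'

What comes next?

Each term (from the third on) is the previous term followed by the one before it: term 3 = zz·f = zzf.
So term 8 is zzfzzzzfzzfzzzzfzzzzf·zzfzzzzfzzfzz.

zzfzzzzfzzfzzzzfzzzzfzzfzzzzfzzfzz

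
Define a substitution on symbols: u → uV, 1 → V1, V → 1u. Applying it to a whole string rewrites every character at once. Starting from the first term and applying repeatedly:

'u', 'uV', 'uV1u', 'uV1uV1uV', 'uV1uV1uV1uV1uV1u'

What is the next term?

Applying the rule to each of the 16 symbols of uV1uV1uV1uV1uV1u gives the pieces uV 1u V1 uV 1u V1 uV 1u V1 uV 1u V1 uV 1u V1 uV, which concatenate to the answer.

uV1uV1uV1uV1uV1uV1uV1uV1uV1uV1uV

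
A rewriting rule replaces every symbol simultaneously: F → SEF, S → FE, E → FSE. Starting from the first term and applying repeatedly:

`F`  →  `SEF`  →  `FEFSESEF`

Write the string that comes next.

SEFFSESEFFEFSEFEFSESEF

Expanding FEFSESEF: F→SEF, E→FSE, F→SEF, S→FE, E→FSE, S→FE, E→FSE, F→SEF. Concatenated: SEF FSE SEF FE FSE FE FSE SEF.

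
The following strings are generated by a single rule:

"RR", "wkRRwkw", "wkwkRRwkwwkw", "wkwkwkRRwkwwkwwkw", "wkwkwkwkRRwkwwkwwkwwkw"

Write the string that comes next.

Each term wraps the previous one in wk on the left and wkw on the right.
Applying this once more to wkwkwkwkRRwkwwkwwkwwkw:

wkwkwkwkwkRRwkwwkwwkwwkwwkw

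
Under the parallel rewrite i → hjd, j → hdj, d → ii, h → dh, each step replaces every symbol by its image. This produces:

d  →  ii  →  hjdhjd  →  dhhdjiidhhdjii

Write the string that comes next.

φ(dhhdjiidhhdjii) expands symbol-by-symbol to ii dh dh ii hdj hjd hjd ii dh dh ii hdj hjd hjd; joining the 14 pieces gives the next term.

iidhdhiihdjhjdhjdiidhdhiihdjhjdhjd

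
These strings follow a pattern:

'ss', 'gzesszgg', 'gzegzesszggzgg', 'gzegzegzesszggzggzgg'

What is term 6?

Each term wraps the previous one in gze on the left and zgg on the right.
From gzegzegzesszggzggzgg, 2 further steps: gzegzegzesszggzggzgg → gzegzegzegzesszggzggzggzgg → (answer).

gzegzegzegzegzesszggzggzggzggzgg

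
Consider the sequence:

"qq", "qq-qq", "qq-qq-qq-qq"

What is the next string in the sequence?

Each string is two copies of the previous one joined by '-'.
So the next term is two copies of qq-qq-qq-qq with '-' between the halves.

qq-qq-qq-qq-qq-qq-qq-qq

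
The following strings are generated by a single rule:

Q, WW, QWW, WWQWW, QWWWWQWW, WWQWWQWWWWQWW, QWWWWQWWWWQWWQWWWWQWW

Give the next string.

WWQWWQWWWWQWWQWWWWQWWWWQWWQWWWWQWW

This is a Fibonacci-style word recurrence s(k) = s(k−2)·s(k−1): e.g. Q·WW = QWW.
Continuing: WWQWWQWWWWQWW · QWWWWQWWWWQWWQWWWWQWW gives term 8.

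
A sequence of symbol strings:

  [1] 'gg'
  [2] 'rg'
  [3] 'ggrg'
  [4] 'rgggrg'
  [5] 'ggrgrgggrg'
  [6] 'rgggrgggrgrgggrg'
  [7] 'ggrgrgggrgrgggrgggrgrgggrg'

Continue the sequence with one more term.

Each term (from the third on) is the two preceding terms concatenated in order: term 3 = gg·rg = ggrg.
Continuing: rgggrgggrgrgggrg · ggrgrgggrgrgggrgggrgrgggrg gives term 8.

rgggrgggrgrgggrgggrgrgggrgrgggrgggrgrgggrg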